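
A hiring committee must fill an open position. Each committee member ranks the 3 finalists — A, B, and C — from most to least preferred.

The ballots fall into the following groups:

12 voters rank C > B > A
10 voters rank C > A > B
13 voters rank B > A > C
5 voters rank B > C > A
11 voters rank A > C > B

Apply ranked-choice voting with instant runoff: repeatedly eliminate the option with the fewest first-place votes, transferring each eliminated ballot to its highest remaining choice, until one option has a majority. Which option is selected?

C

Round 1: C 22, B 18, A 11. A has the fewest and is eliminated.
Round 2: C 33, B 18. C has a majority.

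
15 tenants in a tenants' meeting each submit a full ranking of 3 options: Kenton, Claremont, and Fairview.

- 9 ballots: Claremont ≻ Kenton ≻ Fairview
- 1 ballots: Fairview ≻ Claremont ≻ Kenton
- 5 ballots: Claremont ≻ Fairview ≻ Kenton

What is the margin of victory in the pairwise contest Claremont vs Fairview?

Ballots ranking Claremont above Fairview: 9+5 = 14.
Ballots ranking Fairview above Claremont: 1.
Claremont wins 14–1, a margin of 13.

13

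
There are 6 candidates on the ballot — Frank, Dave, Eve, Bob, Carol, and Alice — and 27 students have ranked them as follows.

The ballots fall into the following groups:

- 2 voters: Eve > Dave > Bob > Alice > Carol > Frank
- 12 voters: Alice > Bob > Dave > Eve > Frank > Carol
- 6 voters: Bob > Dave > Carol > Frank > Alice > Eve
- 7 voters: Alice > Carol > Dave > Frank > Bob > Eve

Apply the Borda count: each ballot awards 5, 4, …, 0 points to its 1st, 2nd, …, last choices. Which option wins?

Alice

Borda scores:
  Frank: 2·0 + 12·1 + 6·2 + 7·2 = 38
  Dave: 2·4 + 12·3 + 6·4 + 7·3 = 89
  Eve: 2·5 + 12·2 + 6·0 + 7·0 = 34
  Bob: 2·3 + 12·4 + 6·5 + 7·1 = 91
  Carol: 2·1 + 12·0 + 6·3 + 7·4 = 48
  Alice: 2·2 + 12·5 + 6·1 + 7·5 = 105
Alice has the highest total.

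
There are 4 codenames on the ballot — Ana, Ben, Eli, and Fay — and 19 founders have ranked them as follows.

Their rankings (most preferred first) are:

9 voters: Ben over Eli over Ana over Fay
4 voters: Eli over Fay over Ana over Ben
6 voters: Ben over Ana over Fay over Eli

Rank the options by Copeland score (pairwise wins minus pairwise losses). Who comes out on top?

Pairwise results:
  Ana vs Ben: Ben wins 15–4.
  Ana vs Eli: Eli wins 13–6.
  Ana vs Fay: Ana wins 15–4.
  Ben vs Eli: Ben wins 15–4.
  Ben vs Fay: Ben wins 15–4.
  Eli vs Fay: Eli wins 13–6.
Copeland scores (wins − losses):
  Ana: 1 − 2 = -1
  Ben: 3 − 0 = 3
  Eli: 2 − 1 = 1
  Fay: 0 − 3 = -3
Ben has the best Copeland score.

Ben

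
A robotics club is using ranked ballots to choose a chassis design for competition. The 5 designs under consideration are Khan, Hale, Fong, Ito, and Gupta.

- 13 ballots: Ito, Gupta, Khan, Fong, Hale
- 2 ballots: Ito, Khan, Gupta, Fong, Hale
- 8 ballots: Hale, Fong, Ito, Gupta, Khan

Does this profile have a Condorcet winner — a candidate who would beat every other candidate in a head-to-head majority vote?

Yes

Head-to-head results (23 voters total):
Khan vs Hale: Khan wins 15–8.
Khan vs Fong: Khan wins 15–8.
Khan vs Ito: Ito wins 23–0.
Khan vs Gupta: Gupta wins 21–2.
Hale vs Fong: Fong wins 15–8.
Hale vs Ito: Ito wins 15–8.
Hale vs Gupta: Gupta wins 15–8.
Fong vs Ito: Ito wins 15–8.
Fong vs Gupta: Gupta wins 15–8.
Ito vs Gupta: Ito wins 23–0.
Ito beats each rival — Khan (23–0), Hale (15–8), Fong (15–8), Gupta (23–0) — so Ito is the Condorcet winner.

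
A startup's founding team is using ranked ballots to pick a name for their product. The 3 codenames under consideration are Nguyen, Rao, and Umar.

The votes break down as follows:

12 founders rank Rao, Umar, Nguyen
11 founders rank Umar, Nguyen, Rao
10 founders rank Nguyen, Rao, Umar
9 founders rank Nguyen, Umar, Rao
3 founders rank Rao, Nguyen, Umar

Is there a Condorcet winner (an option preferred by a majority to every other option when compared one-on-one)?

No

Head-to-head results (45 voters total):
Nguyen vs Rao: Nguyen wins 30–15.
Nguyen vs Umar: Umar wins 23–22.
Rao vs Umar: Rao wins 25–20.
No candidate beats all others: Nguyen beats Rao beats Umar beats Nguyen, a majority cycle.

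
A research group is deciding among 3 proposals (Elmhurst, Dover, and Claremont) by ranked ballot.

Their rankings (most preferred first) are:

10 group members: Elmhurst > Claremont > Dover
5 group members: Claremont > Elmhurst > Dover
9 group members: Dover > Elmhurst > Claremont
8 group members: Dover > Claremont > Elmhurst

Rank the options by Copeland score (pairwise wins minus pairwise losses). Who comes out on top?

Pairwise results:
  Elmhurst vs Dover: Dover wins 17–15.
  Elmhurst vs Claremont: Elmhurst wins 19–13.
  Dover vs Claremont: Dover wins 17–15.
Copeland scores (wins − losses):
  Elmhurst: 1 − 1 = 0
  Dover: 2 − 0 = 2
  Claremont: 0 − 2 = -2
Dover has the best Copeland score.

Dover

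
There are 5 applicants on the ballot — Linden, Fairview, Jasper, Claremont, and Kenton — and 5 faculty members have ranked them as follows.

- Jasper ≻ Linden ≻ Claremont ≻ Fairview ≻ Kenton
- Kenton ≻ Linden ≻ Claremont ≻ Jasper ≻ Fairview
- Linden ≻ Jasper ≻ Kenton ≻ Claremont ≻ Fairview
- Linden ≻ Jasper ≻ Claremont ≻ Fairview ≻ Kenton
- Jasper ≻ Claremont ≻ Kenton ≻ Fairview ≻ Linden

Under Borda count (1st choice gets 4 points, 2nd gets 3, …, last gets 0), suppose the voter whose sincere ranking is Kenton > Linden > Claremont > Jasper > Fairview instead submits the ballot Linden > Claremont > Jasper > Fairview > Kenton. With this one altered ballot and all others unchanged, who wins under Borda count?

Jasper

Borda totals with the altered ballot: Linden 15, Fairview 4, Jasper 16, Claremont 11, Kenton 4.
The winner is unchanged: still Jasper.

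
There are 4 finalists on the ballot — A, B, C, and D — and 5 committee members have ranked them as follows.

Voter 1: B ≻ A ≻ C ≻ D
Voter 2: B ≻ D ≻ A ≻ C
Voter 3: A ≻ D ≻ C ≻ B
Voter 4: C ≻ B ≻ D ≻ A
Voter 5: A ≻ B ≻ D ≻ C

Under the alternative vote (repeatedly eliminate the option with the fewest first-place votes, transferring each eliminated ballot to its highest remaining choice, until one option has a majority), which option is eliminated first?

Round 1: A 2, B 2, C 1, D 0. D has the fewest and is eliminated.
Round 2: A 2, B 2, C 1. C has the fewest and is eliminated.
Round 3: B 3, A 2. B has a majority.

D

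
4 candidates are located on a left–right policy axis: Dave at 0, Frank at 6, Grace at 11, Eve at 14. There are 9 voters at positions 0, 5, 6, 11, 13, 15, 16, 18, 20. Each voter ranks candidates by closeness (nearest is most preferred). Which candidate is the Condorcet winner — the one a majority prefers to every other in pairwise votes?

Eve

With single-peaked preferences on a line, the Condorcet winner is the candidate closest to the median voter.
The median voter (position 13) is closest to Eve at 14.
Check: Eve vs Dave — voters closer to Eve: 6 of 9.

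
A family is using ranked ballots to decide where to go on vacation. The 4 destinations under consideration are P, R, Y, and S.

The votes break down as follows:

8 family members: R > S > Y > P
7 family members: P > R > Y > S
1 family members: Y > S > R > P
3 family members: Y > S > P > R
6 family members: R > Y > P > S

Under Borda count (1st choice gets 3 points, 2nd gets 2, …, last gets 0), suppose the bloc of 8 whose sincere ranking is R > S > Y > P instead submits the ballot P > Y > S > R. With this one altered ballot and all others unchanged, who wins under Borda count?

P

Borda totals with the altered ballot: P 54, R 33, Y 47, S 16.
The switch changes the winner from R to P.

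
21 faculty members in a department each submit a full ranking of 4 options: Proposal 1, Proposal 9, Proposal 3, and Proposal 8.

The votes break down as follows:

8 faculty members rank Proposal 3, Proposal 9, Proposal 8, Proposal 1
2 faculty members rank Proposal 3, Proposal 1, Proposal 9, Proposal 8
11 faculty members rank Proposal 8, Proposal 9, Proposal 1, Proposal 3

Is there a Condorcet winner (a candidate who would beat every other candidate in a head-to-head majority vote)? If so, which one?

Head-to-head results (21 voters total):
Proposal 1 vs Proposal 9: Proposal 9 wins 19–2.
Proposal 1 vs Proposal 3: Proposal 1 wins 11–10.
Proposal 1 vs Proposal 8: Proposal 8 wins 19–2.
Proposal 9 vs Proposal 3: Proposal 9 wins 11–10.
Proposal 9 vs Proposal 8: Proposal 8 wins 11–10.
Proposal 3 vs Proposal 8: Proposal 8 wins 11–10.
Proposal 8 beats each rival — Proposal 1 (19–2), Proposal 9 (11–10), Proposal 3 (11–10) — so Proposal 8 is the Condorcet winner.

Proposal 8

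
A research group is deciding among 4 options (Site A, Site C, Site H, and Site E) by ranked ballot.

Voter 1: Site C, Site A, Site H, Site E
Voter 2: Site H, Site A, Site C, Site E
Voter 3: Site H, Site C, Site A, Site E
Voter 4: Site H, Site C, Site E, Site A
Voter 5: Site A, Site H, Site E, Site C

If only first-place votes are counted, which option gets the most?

First-place vote totals:
  Site A: 1
  Site C: 1
  Site H: 3
  Site E: 0
Site H has the most first-place votes.

Site H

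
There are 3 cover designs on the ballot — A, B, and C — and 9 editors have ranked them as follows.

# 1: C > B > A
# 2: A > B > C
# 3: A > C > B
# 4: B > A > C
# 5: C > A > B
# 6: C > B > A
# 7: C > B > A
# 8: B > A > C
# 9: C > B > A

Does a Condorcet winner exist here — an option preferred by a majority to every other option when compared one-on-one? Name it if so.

Head-to-head results (9 voters total):
A vs B: B wins 6–3.
A vs C: C wins 5–4.
B vs C: C wins 6–3.
C beats each rival — A (5–4), B (6–3) — so C is the Condorcet winner.

C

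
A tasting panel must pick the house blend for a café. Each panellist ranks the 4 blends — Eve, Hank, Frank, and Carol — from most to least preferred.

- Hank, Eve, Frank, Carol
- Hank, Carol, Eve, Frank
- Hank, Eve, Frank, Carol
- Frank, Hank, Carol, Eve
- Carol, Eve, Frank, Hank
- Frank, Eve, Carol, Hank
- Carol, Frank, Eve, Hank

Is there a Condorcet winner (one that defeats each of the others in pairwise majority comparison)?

Head-to-head results (7 voters total):
Eve vs Hank: Hank wins 4–3.
Eve vs Frank: Eve wins 4–3.
Eve vs Carol: Carol wins 4–3.
Hank vs Frank: Frank wins 4–3.
Hank vs Carol: Hank wins 4–3.
Frank vs Carol: Frank wins 4–3.
No candidate beats all others: Eve beats Frank beats Hank beats Eve, a majority cycle.

No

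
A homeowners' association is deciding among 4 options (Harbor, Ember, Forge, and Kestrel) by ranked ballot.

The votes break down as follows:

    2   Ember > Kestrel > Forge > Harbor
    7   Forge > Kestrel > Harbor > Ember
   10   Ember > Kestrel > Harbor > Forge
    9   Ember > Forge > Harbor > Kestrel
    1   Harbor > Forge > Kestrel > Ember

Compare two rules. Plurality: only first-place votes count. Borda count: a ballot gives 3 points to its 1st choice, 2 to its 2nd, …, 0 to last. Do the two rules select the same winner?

Plurality first-place counts: Harbor 1, Ember 21, Forge 7, Kestrel 0 → Ember.
Borda totals: Harbor 29, Ember 63, Forge 43, Kestrel 39 → Ember.
The two rules agree on Ember.

Yes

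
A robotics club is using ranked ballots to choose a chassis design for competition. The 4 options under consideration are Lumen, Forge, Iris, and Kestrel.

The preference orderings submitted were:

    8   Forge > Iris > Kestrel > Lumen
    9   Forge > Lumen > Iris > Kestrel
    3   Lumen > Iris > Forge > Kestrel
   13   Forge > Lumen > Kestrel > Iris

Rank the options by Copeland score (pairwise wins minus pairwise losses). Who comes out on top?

Pairwise results:
  Lumen vs Forge: Forge wins 30–3.
  Lumen vs Iris: Lumen wins 25–8.
  Lumen vs Kestrel: Lumen wins 25–8.
  Forge vs Iris: Forge wins 30–3.
  Forge vs Kestrel: Forge wins 33–0.
  Iris vs Kestrel: Iris wins 20–13.
Copeland scores (wins − losses):
  Lumen: 2 − 1 = 1
  Forge: 3 − 0 = 3
  Iris: 1 − 2 = -1
  Kestrel: 0 − 3 = -3
Forge has the best Copeland score.

Forge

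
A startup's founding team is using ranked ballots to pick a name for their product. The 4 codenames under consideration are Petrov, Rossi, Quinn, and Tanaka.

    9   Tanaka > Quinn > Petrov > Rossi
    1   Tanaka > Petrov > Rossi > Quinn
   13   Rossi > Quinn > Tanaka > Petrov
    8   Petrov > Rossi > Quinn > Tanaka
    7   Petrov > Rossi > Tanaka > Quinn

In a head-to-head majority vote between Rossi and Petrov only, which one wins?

Petrov

Ballots ranking Rossi above Petrov: 13.
Ballots ranking Petrov above Rossi: 9+1+8+7 = 25.
Petrov wins the head-to-head, 25–13.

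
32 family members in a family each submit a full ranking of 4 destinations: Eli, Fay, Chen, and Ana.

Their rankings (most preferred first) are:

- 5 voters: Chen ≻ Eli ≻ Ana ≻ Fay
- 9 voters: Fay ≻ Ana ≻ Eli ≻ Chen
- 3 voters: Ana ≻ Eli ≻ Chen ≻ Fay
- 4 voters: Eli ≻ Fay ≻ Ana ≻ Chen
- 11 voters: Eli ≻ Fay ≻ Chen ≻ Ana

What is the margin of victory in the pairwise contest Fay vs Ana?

Ballots ranking Fay above Ana: 9+4+11 = 24.
Ballots ranking Ana above Fay: 5+3 = 8.
Fay wins 24–8, a margin of 16.

16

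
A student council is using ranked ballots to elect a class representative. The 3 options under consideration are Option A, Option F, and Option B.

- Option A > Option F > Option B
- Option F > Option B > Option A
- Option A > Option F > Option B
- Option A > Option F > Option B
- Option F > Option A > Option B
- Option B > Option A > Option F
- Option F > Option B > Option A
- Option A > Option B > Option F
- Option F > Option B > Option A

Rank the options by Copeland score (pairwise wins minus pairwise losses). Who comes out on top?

Option A

Pairwise results:
  Option A vs Option F: Option A wins 5–4.
  Option A vs Option B: Option A wins 5–4.
  Option F vs Option B: Option F wins 7–2.
Copeland scores (wins − losses):
  Option A: 2 − 0 = 2
  Option F: 1 − 1 = 0
  Option B: 0 − 2 = -2
Option A has the best Copeland score.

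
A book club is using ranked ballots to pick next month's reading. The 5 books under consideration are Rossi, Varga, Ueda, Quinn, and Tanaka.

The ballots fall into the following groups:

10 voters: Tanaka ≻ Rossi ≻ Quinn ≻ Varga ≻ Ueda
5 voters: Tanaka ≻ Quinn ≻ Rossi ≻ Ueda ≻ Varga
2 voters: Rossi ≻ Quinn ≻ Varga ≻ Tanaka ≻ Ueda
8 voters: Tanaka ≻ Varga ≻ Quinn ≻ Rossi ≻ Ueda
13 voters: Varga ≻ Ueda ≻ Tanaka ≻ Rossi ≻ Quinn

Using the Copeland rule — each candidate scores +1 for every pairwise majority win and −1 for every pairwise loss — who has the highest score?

Pairwise results:
  Rossi vs Varga: Varga wins 21–17.
  Rossi vs Ueda: Rossi wins 25–13.
  Rossi vs Quinn: Rossi wins 25–13.
  Rossi vs Tanaka: Tanaka wins 36–2.
  Varga vs Ueda: Varga wins 33–5.
  Varga vs Quinn: Varga wins 21–17.
  Varga vs Tanaka: Tanaka wins 23–15.
  Ueda vs Quinn: Quinn wins 25–13.
  Ueda vs Tanaka: Tanaka wins 25–13.
  Quinn vs Tanaka: Tanaka wins 36–2.
Copeland scores (wins − losses):
  Rossi: 2 − 2 = 0
  Varga: 3 − 1 = 2
  Ueda: 0 − 4 = -4
  Quinn: 1 − 3 = -2
  Tanaka: 4 − 0 = 4
Tanaka has the best Copeland score.

Tanaka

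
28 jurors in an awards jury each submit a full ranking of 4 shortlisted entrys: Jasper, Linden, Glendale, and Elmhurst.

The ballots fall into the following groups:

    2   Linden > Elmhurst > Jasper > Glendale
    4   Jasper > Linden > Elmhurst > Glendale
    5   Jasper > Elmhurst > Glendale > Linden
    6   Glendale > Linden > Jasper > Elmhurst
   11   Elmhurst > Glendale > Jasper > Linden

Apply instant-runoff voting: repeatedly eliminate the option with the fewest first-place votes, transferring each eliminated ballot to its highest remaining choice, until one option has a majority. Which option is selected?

Round 1: Elmhurst 11, Jasper 9, Glendale 6, Linden 2. Linden has the fewest and is eliminated.
Round 2: Elmhurst 13, Jasper 9, Glendale 6. Glendale has the fewest and is eliminated.
Round 3: Jasper 15, Elmhurst 13. Jasper has a majority.

Jasper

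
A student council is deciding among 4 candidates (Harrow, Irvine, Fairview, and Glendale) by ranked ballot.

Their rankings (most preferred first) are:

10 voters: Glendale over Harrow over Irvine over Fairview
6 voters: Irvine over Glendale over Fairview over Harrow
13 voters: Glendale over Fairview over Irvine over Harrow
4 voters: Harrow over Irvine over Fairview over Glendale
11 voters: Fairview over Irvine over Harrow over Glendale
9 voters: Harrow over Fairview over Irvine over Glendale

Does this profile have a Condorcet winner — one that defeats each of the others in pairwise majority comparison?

No

Head-to-head results (53 voters total):
Harrow vs Irvine: Irvine wins 30–23.
Harrow vs Fairview: Fairview wins 30–23.
Harrow vs Glendale: Glendale wins 29–24.
Irvine vs Fairview: Fairview wins 33–20.
Irvine vs Glendale: Irvine wins 30–23.
Fairview vs Glendale: Glendale wins 29–24.
No candidate beats all others: Irvine beats Glendale beats Fairview beats Irvine, a majority cycle.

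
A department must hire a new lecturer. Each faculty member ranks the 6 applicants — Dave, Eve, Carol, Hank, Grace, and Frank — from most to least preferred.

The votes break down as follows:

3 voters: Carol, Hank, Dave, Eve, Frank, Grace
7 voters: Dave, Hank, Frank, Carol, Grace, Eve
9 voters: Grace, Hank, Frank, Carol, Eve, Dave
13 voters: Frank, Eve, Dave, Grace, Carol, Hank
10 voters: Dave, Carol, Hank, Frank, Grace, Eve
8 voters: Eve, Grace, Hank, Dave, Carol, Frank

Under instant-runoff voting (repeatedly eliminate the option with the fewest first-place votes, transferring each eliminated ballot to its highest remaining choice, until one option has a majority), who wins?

Round 1: Dave 17, Frank 13, Grace 9, Eve 8, Carol 3, Hank 0. Hank has the fewest and is eliminated.
Round 2: Dave 17, Frank 13, Grace 9, Eve 8, Carol 3. Carol has the fewest and is eliminated.
Round 3: Dave 20, Frank 13, Grace 9, Eve 8. Eve has the fewest and is eliminated.
Round 4: Dave 20, Grace 17, Frank 13. Frank has the fewest and is eliminated.
Round 5: Dave 33, Grace 17. Dave has a majority.

Dave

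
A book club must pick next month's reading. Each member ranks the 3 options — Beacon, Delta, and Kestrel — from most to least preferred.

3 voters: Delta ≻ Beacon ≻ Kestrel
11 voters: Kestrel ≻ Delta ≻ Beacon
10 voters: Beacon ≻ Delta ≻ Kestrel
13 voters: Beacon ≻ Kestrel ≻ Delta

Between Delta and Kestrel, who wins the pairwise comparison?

Ballots ranking Delta above Kestrel: 3+10 = 13.
Ballots ranking Kestrel above Delta: 11+13 = 24.
Kestrel wins the head-to-head, 24–13.

Kestrel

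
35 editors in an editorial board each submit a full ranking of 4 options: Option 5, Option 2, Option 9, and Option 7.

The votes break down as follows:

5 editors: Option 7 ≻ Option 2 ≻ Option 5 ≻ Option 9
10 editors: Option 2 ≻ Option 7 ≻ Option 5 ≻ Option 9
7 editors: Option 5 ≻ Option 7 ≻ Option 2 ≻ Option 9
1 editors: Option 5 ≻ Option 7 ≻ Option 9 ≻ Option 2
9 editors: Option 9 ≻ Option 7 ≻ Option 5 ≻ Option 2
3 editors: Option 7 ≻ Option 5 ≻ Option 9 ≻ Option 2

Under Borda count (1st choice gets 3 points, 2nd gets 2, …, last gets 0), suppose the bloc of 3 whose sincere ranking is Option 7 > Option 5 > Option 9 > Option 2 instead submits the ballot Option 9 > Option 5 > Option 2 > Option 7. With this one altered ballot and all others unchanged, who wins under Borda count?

Option 7

Borda totals with the altered ballot: Option 5 54, Option 2 50, Option 9 37, Option 7 69.
The winner is unchanged: still Option 7.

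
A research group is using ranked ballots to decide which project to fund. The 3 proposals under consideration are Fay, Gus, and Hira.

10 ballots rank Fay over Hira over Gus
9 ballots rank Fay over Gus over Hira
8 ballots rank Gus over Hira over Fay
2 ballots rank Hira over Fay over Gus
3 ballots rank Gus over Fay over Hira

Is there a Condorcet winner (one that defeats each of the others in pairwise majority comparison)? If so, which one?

Fay

Head-to-head results (32 voters total):
Fay vs Gus: Fay wins 21–11.
Fay vs Hira: Fay wins 22–10.
Gus vs Hira: Gus wins 20–12.
Fay beats each rival — Gus (21–11), Hira (22–10) — so Fay is the Condorcet winner.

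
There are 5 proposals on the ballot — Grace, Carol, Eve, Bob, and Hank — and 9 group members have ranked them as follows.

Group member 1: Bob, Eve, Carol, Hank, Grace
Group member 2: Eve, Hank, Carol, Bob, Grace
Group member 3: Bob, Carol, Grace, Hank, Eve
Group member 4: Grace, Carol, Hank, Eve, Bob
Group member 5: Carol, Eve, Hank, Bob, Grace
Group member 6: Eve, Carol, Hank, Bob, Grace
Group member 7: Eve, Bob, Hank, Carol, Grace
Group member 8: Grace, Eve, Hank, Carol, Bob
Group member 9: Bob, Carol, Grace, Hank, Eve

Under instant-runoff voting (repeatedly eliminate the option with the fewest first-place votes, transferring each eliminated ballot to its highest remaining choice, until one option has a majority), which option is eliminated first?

Hank

Round 1: Eve 3, Bob 3, Grace 2, Carol 1, Hank 0. Hank has the fewest and is eliminated.
Round 2: Eve 3, Bob 3, Grace 2, Carol 1. Carol has the fewest and is eliminated.
Round 3: Eve 4, Bob 3, Grace 2. Grace has the fewest and is eliminated.
Round 4: Eve 6, Bob 3. Eve has a majority.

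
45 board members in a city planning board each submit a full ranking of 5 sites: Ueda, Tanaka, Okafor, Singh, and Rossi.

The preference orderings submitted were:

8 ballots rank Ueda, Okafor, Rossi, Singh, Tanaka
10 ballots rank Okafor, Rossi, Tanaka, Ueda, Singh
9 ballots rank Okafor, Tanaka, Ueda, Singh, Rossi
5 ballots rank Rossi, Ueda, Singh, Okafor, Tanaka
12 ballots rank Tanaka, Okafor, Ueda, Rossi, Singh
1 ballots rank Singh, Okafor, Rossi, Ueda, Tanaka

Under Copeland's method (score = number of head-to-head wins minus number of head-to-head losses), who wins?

Pairwise results:
  Ueda vs Tanaka: Tanaka wins 31–14.
  Ueda vs Okafor: Okafor wins 32–13.
  Ueda vs Singh: Ueda wins 44–1.
  Ueda vs Rossi: Ueda wins 29–16.
  Tanaka vs Okafor: Okafor wins 33–12.
  Tanaka vs Singh: Tanaka wins 31–14.
  Tanaka vs Rossi: Rossi wins 24–21.
  Okafor vs Singh: Okafor wins 39–6.
  Okafor vs Rossi: Okafor wins 40–5.
  Singh vs Rossi: Rossi wins 35–10.
Copeland scores (wins − losses):
  Ueda: 2 − 2 = 0
  Tanaka: 2 − 2 = 0
  Okafor: 4 − 0 = 4
  Singh: 0 − 4 = -4
  Rossi: 2 − 2 = 0
Okafor has the best Copeland score.

Okafor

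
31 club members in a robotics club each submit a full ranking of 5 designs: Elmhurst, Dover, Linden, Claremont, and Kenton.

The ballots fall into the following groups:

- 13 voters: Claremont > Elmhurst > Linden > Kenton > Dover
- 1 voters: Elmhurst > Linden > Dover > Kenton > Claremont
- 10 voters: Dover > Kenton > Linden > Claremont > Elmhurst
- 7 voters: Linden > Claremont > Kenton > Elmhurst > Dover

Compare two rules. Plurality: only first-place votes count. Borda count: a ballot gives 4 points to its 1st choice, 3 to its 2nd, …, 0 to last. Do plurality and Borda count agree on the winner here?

Plurality first-place counts: Elmhurst 1, Dover 10, Linden 7, Claremont 13, Kenton 0 → Claremont.
Borda totals: Elmhurst 50, Dover 42, Linden 77, Claremont 83, Kenton 58 → Claremont.
The two rules agree on Claremont.

Yes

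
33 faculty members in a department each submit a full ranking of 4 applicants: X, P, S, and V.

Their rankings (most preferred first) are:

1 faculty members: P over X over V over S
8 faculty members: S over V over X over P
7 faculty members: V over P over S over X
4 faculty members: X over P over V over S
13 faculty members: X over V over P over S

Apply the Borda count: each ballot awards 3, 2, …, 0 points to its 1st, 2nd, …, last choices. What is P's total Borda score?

Borda scores:
  X: 2 + 8·1 + 7·0 + 4·3 + 13·3 = 61
  P: 3 + 8·0 + 7·2 + 4·2 + 13·1 = 38
  S: 0 + 8·3 + 7·1 + 4·0 + 13·0 = 31
  V: 1 + 8·2 + 7·3 + 4·1 + 13·2 = 68

38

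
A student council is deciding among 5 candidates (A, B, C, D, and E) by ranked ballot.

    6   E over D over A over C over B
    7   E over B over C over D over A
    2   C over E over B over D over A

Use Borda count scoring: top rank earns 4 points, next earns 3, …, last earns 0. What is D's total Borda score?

Borda scores:
  A: 6·2 + 7·0 + 2·0 = 12
  B: 6·0 + 7·3 + 2·2 = 25
  C: 6·1 + 7·2 + 2·4 = 28
  D: 6·3 + 7·1 + 2·1 = 27
  E: 6·4 + 7·4 + 2·3 = 58

27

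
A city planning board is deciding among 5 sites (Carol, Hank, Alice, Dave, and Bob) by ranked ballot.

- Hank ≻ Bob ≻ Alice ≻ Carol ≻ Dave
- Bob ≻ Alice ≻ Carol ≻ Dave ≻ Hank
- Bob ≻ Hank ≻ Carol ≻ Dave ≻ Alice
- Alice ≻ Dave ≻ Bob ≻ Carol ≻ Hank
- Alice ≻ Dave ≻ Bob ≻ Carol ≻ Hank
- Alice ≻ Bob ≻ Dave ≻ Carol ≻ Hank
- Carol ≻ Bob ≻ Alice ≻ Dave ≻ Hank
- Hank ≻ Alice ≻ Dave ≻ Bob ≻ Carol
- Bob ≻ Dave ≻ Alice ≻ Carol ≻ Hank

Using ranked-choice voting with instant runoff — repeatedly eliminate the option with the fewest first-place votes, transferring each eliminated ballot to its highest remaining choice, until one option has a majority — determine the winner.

Round 1: Alice 3, Bob 3, Hank 2, Carol 1, Dave 0. Dave has the fewest and is eliminated.
Round 2: Alice 3, Bob 3, Hank 2, Carol 1. Carol has the fewest and is eliminated.
Round 3: Bob 4, Alice 3, Hank 2. Hank has the fewest and is eliminated.
Round 4: Bob 5, Alice 4. Bob has a majority.

Bob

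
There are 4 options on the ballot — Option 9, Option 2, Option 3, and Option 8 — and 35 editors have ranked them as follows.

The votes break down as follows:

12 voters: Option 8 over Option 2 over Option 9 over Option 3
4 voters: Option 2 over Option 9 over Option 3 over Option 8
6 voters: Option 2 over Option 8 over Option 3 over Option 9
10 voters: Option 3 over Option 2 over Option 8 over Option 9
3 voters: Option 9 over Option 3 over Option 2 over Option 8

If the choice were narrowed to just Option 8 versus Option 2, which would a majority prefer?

Ballots ranking Option 8 above Option 2: 12.
Ballots ranking Option 2 above Option 8: 4+6+10+3 = 23.
Option 2 wins the head-to-head, 23–12.

Option 2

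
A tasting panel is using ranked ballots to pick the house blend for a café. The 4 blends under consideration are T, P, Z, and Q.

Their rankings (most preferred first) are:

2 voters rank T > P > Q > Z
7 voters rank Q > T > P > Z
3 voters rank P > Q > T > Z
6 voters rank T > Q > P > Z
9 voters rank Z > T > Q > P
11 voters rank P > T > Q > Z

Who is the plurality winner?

First-place vote totals:
  T: 8
  P: 14
  Z: 9
  Q: 7
P has the most first-place votes.

P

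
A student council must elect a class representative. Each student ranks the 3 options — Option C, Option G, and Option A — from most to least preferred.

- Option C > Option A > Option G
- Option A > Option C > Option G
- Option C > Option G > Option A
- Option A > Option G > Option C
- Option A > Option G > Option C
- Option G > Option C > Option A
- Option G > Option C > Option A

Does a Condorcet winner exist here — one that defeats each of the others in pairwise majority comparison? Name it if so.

There is no Condorcet winner

Head-to-head results (7 voters total):
Option C vs Option G: Option G wins 4–3.
Option C vs Option A: Option C wins 4–3.
Option G vs Option A: Option A wins 4–3.
No candidate beats all others: Option C beats Option A beats Option G beats Option C, a majority cycle.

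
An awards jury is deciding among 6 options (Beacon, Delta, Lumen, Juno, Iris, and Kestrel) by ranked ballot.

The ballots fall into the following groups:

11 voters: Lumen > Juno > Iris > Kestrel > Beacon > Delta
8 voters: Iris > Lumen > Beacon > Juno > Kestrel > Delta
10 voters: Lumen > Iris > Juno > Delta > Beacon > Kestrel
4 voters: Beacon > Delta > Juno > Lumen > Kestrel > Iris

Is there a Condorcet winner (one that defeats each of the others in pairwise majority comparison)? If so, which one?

Head-to-head results (33 voters total):
Beacon vs Delta: Beacon wins 23–10.
Beacon vs Lumen: Lumen wins 29–4.
Beacon vs Juno: Juno wins 21–12.
Beacon vs Iris: Iris wins 29–4.
Beacon vs Kestrel: Beacon wins 22–11.
Delta vs Lumen: Lumen wins 29–4.
Delta vs Juno: Juno wins 29–4.
Delta vs Iris: Iris wins 29–4.
Delta vs Kestrel: Kestrel wins 19–14.
Lumen vs Juno: Lumen wins 29–4.
Lumen vs Iris: Lumen wins 25–8.
Lumen vs Kestrel: Lumen wins 33–0.
Juno vs Iris: Iris wins 18–15.
Juno vs Kestrel: Juno wins 33–0.
Iris vs Kestrel: Iris wins 29–4.
Lumen beats each rival — Beacon (29–4), Delta (29–4), Juno (29–4), Iris (25–8), Kestrel (33–0) — so Lumen is the Condorcet winner.

Lumen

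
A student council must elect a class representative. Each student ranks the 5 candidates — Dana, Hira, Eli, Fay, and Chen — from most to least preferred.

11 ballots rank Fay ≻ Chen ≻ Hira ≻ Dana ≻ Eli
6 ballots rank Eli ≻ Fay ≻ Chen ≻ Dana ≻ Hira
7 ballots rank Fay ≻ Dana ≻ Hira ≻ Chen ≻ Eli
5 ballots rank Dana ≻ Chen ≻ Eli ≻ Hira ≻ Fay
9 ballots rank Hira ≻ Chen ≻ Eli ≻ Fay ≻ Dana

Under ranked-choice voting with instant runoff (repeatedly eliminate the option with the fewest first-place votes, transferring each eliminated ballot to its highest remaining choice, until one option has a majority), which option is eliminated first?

Round 1: Fay 18, Hira 9, Eli 6, Dana 5, Chen 0. Chen has the fewest and is eliminated.
Round 2: Fay 18, Hira 9, Eli 6, Dana 5. Dana has the fewest and is eliminated.
Round 3: Fay 18, Eli 11, Hira 9. Hira has the fewest and is eliminated.
Round 4: Eli 20, Fay 18. Eli has a majority.

Chen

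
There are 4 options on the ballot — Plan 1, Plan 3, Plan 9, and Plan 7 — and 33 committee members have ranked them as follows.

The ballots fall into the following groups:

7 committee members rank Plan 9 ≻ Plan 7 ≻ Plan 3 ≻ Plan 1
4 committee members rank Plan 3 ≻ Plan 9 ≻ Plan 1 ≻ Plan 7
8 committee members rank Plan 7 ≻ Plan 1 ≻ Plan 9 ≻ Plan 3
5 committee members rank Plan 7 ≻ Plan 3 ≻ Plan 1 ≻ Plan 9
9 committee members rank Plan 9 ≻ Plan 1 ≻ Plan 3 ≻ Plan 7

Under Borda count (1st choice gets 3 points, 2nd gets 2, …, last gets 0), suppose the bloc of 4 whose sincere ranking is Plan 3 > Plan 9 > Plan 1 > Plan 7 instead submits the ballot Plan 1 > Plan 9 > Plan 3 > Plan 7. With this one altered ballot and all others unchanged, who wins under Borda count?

Borda totals with the altered ballot: Plan 1 51, Plan 3 30, Plan 9 64, Plan 7 53.
The winner is unchanged: still Plan 9.

Plan 9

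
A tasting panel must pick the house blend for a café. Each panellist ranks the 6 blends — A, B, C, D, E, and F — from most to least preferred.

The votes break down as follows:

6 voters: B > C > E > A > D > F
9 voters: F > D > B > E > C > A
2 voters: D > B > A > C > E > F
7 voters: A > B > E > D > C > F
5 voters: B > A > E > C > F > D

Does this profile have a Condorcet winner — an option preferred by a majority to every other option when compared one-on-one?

Head-to-head results (29 voters total):
A vs B: B wins 22–7.
A vs C: C wins 15–14.
A vs D: A wins 18–11.
A vs E: E wins 15–14.
A vs F: A wins 20–9.
B vs C: B wins 29–0.
B vs D: B wins 18–11.
B vs E: B wins 29–0.
B vs F: B wins 20–9.
C vs D: D wins 18–11.
C vs E: E wins 21–8.
C vs F: C wins 20–9.
D vs E: E wins 18–11.
D vs F: D wins 15–14.
E vs F: E wins 20–9.
B beats each rival — A (22–7), C (29–0), D (18–11), E (29–0), F (20–9) — so B is the Condorcet winner.

Yes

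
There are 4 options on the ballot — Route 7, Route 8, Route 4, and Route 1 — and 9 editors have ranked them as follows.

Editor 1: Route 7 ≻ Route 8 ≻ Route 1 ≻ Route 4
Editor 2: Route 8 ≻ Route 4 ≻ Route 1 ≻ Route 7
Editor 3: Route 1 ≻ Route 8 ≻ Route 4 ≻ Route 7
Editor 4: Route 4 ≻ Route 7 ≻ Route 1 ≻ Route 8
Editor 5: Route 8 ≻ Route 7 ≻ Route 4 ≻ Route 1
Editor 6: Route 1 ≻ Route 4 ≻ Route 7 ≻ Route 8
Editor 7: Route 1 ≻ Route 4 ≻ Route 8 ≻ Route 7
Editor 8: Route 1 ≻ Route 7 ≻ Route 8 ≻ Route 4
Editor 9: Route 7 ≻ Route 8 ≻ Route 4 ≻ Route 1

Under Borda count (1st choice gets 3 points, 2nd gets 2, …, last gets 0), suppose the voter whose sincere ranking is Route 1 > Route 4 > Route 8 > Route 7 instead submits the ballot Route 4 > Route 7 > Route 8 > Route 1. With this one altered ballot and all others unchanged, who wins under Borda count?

Borda totals with the altered ballot: Route 7 15, Route 8 14, Route 4 13, Route 1 12.
The switch changes the winner from Route 1 to Route 7.

Route 7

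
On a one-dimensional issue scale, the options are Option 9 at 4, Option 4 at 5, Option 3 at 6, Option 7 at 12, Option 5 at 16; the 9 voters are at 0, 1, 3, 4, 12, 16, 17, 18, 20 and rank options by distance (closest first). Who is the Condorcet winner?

Option 7

With single-peaked preferences on a line, the Condorcet winner is the candidate closest to the median voter.
The median voter (position 12) is closest to Option 7 at 12.
Check: Option 7 vs Option 3 — voters closer to Option 7: 5 of 9.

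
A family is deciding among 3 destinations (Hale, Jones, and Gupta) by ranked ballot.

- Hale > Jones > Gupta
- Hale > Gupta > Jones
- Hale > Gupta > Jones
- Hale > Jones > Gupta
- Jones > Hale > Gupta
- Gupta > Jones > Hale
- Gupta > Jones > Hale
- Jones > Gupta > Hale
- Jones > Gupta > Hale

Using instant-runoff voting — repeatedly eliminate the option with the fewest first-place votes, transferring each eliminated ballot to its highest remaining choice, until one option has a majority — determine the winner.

Round 1: Hale 4, Jones 3, Gupta 2. Gupta has the fewest and is eliminated.
Round 2: Jones 5, Hale 4. Jones has a majority.

Jones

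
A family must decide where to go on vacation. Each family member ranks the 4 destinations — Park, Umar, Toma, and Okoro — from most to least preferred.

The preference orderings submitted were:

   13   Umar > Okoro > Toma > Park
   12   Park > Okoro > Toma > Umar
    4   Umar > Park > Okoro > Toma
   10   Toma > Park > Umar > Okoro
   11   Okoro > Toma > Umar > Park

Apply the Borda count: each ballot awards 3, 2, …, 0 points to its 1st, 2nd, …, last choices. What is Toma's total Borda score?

77

Borda scores:
  Park: 13·0 + 12·3 + 4·2 + 10·2 + 11·0 = 64
  Umar: 13·3 + 12·0 + 4·3 + 10·1 + 11·1 = 72
  Toma: 13·1 + 12·1 + 4·0 + 10·3 + 11·2 = 77
  Okoro: 13·2 + 12·2 + 4·1 + 10·0 + 11·3 = 87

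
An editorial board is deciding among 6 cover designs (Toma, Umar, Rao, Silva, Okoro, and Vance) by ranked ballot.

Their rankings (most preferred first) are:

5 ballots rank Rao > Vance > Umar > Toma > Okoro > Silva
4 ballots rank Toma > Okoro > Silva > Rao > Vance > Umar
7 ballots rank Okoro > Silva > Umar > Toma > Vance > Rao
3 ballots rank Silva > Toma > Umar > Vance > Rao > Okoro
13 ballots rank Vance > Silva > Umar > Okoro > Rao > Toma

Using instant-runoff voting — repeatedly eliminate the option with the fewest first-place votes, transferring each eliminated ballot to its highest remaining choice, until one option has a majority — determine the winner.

Vance

Round 1: Vance 13, Okoro 7, Rao 5, Toma 4, Silva 3, Umar 0. Umar has the fewest and is eliminated.
Round 2: Vance 13, Okoro 7, Rao 5, Toma 4, Silva 3. Silva has the fewest and is eliminated.
Round 3: Vance 13, Toma 7, Okoro 7, Rao 5. Rao has the fewest and is eliminated.
Round 4: Vance 18, Toma 7, Okoro 7. Vance has a majority.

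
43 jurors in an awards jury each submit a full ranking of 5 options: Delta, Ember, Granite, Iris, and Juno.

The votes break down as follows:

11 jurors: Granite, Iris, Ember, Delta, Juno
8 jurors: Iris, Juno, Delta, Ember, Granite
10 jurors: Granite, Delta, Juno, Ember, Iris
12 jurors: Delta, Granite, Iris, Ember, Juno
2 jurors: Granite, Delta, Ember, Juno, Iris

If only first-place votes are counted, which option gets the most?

Granite

First-place vote totals:
  Delta: 12
  Ember: 0
  Granite: 23
  Iris: 8
  Juno: 0
Granite has the most first-place votes.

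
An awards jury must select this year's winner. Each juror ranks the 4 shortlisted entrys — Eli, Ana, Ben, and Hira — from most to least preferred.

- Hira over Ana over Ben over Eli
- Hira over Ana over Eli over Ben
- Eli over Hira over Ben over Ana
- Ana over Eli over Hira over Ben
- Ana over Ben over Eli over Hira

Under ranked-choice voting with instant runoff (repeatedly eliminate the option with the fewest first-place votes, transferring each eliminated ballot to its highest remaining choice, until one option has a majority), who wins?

Round 1: Ana 2, Hira 2, Eli 1, Ben 0. Ben has the fewest and is eliminated.
Round 2: Ana 2, Hira 2, Eli 1. Eli has the fewest and is eliminated.
Round 3: Hira 3, Ana 2. Hira has a majority.

Hira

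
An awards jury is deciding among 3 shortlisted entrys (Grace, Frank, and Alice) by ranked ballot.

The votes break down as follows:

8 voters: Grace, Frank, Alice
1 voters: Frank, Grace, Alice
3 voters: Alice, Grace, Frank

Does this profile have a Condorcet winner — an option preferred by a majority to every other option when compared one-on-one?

Head-to-head results (12 voters total):
Grace vs Frank: Grace wins 11–1.
Grace vs Alice: Grace wins 9–3.
Frank vs Alice: Frank wins 9–3.
Grace beats each rival — Frank (11–1), Alice (9–3) — so Grace is the Condorcet winner.

Yes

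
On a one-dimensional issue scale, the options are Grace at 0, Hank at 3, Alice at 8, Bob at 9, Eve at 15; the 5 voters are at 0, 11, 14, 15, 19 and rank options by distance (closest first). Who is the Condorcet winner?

With single-peaked preferences on a line, the Condorcet winner is the candidate closest to the median voter.
The median voter (position 14) is closest to Eve at 15.
Check: Eve vs Grace — voters closer to Eve: 4 of 5.

Eve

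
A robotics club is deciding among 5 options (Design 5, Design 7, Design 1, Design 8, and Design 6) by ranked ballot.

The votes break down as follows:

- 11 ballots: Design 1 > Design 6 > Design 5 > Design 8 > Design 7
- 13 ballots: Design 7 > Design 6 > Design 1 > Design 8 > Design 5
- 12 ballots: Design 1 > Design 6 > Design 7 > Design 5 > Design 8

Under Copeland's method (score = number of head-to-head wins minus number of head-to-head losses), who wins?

Pairwise results:
  Design 5 vs Design 7: Design 7 wins 25–11.
  Design 5 vs Design 1: Design 1 wins 36–0.
  Design 5 vs Design 8: Design 5 wins 23–13.
  Design 5 vs Design 6: Design 6 wins 36–0.
  Design 7 vs Design 1: Design 1 wins 23–13.
  Design 7 vs Design 8: Design 7 wins 25–11.
  Design 7 vs Design 6: Design 6 wins 23–13.
  Design 1 vs Design 8: Design 1 wins 36–0.
  Design 1 vs Design 6: Design 1 wins 23–13.
  Design 8 vs Design 6: Design 6 wins 36–0.
Copeland scores (wins − losses):
  Design 5: 1 − 3 = -2
  Design 7: 2 − 2 = 0
  Design 1: 4 − 0 = 4
  Design 8: 0 − 4 = -4
  Design 6: 3 − 1 = 2
Design 1 has the best Copeland score.

Design 1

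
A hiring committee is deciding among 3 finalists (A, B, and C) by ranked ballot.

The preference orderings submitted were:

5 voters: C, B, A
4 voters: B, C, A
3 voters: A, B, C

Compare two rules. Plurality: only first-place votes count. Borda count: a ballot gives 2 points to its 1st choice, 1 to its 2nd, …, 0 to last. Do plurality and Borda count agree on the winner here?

Plurality first-place counts: A 3, B 4, C 5 → C.
Borda totals: A 6, B 16, C 14 → B.
The two rules disagree: plurality picks C, Borda picks B.

No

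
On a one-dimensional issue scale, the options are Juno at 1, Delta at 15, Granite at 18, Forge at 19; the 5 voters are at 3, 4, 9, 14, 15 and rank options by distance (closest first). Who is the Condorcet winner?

Delta

With single-peaked preferences on a line, the Condorcet winner is the candidate closest to the median voter.
The median voter (position 9) is closest to Delta at 15.
Check: Delta vs Juno — voters closer to Delta: 3 of 5.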